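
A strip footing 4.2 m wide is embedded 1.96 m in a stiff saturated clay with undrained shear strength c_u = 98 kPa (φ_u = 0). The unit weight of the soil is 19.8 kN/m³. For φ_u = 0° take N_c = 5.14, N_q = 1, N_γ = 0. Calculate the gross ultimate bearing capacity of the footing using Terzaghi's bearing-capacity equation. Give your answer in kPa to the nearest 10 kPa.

q_ult ≈ 540 kPa

Overburden at base level: q = 19.8 × 1.96 = 38.808 kPa.
Cohesion term c·N_c = 98 × 5.14 = 503.72 kPa; surcharge term q·N_q = 38.808 × 1 = 38.808 kPa.
q_ult = 503.72 + 38.808 = 542.53 kPa.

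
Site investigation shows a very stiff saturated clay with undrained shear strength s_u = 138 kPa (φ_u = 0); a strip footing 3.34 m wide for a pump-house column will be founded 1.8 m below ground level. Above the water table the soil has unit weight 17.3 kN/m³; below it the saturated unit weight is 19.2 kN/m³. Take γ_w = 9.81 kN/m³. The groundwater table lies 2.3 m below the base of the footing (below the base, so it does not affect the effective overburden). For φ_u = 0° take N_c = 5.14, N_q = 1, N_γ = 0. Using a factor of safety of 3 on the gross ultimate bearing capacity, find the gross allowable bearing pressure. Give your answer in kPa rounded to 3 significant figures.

q_all ≈ 247 kPa

Overburden at base level: q = 17.3 × 1.8 = 31.14 kPa.
Cohesion term c·N_c = 138 × 5.14 = 709.32 kPa; surcharge term q·N_q = 31.14 × 1 = 31.14 kPa.
q_ult = 709.32 + 31.14 = 740.46 kPa.
q_all = 740.46 / 3 = 246.82 kPa.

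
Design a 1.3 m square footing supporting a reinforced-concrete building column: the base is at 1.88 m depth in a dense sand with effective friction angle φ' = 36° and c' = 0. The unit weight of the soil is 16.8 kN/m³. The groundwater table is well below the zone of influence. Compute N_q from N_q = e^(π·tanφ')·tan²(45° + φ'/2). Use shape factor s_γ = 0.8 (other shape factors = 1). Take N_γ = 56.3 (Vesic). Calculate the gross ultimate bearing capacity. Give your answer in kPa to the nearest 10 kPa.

q_ult ≈ 1680 kPa

tan36° = 0.7265, so N_q = e^(π×0.7265)·tan²(63°) = 9.801 × 3.852 = 37.75.
q = γ·D_f = 16.8 × 1.88 = 31.584 kPa.
q·N_q = 31.584 × 37.752 = 1192.4 kPa
0.5·γ·B·N_γ·s_γ = 0.5 × 16.8 × 1.3 × 56.3 × 0.8 = 491.84 kPa
q_ult = 1192.4 + 491.84 = 1684.2 kPa.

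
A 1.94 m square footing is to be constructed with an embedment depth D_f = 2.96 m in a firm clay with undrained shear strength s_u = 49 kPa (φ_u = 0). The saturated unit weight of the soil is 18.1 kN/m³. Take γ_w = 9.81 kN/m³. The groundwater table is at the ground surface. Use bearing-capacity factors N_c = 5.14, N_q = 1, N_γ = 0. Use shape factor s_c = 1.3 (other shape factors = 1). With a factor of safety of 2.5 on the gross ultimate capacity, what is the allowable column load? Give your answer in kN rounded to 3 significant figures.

With the water table at the surface the whole profile is submerged: γ' = 18.1 − 9.81 = 8.29 kN/m³, so q = γ'·D_f = 24.538 kPa.
q_ult = c·N_c·s_c + q·N_q
     = 49 × 5.14 × 1.3 + 24.538 × 1
     = 327.42 + 24.538 = 351.96 kPa.
Gross allowable pressure q_all = 351.96 / 2.5 = 140.78 kPa.
Footing area = 3.7636 m², so allowable column load = 140.78 × 3.7636 = 529.85 kN.

P_all ≈ 530 kN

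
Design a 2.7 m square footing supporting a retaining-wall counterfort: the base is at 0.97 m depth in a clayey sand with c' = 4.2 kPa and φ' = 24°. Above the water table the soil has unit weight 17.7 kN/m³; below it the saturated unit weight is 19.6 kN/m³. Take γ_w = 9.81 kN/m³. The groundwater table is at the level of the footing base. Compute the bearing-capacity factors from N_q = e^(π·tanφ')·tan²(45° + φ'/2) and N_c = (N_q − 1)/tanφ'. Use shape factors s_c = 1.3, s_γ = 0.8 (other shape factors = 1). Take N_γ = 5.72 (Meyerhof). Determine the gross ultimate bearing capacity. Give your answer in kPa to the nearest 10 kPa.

tan24° = 0.4452, so N_q = e^(π×0.4452)·tan²(57°) = 4.05 × 2.371 = 9.6.
N_c = (9.6 − 1)/tan24° = 19.32.
q = γ·D_f = 17.7 × 0.97 = 17.169 kPa.
For the ½γBN_γ term take γ' = 19.6 − 9.81 = 9.79 kN/m³ (soil below base is submerged).
c·N_c·s_c = 4.2 × 19.324 × 1.3 = 105.51 kPa
q·N_q = 17.169 × 9.6034 = 164.88 kPa
0.5·γ·B·N_γ·s_γ = 0.5 × 9.79 × 2.7 × 5.72 × 0.8 = 60.479 kPa
q_ult = 105.51 + 164.88 + 60.479 = 330.87 kPa.

q_ult ≈ 330 kPa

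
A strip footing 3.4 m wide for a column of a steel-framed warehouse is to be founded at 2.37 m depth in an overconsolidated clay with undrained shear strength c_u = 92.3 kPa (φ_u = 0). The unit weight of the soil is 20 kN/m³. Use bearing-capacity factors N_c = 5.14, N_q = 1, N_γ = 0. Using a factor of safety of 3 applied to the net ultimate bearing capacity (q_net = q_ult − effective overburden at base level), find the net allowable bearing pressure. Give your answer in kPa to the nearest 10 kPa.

Overburden at base level: q = 20 × 2.37 = 47.4 kPa.
Cohesion term c·N_c = 92.3 × 5.14 = 474.42 kPa; surcharge term q·N_q = 47.4 × 1 = 47.4 kPa.
q_ult = 474.42 + 47.4 = 521.82 kPa.
Net ultimate: q_net = 521.82 − 47.4 = 474.42 kPa.
q_all(net) = 474.42 / 3 = 158.14 kPa.

q_all(net) ≈ 160 kPa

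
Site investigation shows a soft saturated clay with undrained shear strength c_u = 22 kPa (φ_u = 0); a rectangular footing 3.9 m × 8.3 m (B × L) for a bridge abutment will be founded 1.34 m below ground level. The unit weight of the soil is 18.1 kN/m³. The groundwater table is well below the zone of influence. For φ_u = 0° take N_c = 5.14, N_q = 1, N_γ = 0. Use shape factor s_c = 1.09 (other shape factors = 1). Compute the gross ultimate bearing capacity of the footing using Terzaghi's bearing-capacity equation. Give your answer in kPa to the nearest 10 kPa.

q_ult ≈ 150 kPa

q = γ·D_f = 18.1 × 1.34 = 24.254 kPa.
c·N_c·s_c = 22 × 5.14 × 1.09 = 123.26 kPa
q·N_q = 24.254 × 1 = 24.254 kPa
q_ult = 123.26 + 24.254 = 147.51 kPa.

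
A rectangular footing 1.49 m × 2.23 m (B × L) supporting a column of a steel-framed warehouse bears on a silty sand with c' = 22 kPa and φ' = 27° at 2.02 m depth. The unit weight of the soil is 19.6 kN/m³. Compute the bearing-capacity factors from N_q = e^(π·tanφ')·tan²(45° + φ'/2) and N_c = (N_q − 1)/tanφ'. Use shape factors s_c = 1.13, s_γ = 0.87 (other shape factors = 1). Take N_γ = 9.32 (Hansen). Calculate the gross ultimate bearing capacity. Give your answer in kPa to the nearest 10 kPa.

tan27° = 0.5095, so N_q = e^(π×0.5095)·tan²(58.5°) = 4.957 × 2.663 = 13.2.
N_c = (13.2 − 1)/tan27° = 23.94.
q = γ·D_f = 19.6 × 2.02 = 39.592 kPa.
c·N_c·s_c = 22 × 23.942 × 1.13 = 595.2 kPa
q·N_q = 39.592 × 13.199 = 522.58 kPa
0.5·γ·B·N_γ·s_γ = 0.5 × 19.6 × 1.49 × 9.32 × 0.87 = 118.4 kPa
q_ult = 595.2 + 522.58 + 118.4 = 1236.2 kPa.

q_ult ≈ 1240 kPa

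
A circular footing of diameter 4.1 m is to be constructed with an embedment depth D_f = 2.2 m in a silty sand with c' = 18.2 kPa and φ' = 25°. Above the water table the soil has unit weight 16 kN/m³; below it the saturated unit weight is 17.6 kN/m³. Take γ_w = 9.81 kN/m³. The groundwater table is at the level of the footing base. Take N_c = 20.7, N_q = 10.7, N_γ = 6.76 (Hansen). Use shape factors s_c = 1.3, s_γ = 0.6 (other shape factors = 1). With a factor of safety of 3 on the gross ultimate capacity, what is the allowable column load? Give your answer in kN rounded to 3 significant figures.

Effective surcharge at the founding depth q = γ·D_f = 16 × 2.2 = 35.2 kPa.
The water table coincides with the base, so in the self-weight term γ → γ' = 7.79 kN/m³.
q_ult = c·N_c·s_c + q·N_q + 0.5·γ·B·N_γ·s_γ
     = 18.2 × 20.7 × 1.3 + 35.2 × 10.7 + 0.5 × 7.79 × 4.1 × 6.76 × 0.6
     = 489.76 + 376.64 + 64.772 = 931.17 kPa.
Gross allowable pressure q_all = 931.17 / 3 = 310.39 kPa.
Footing area = 13.2025 m², so allowable column load = 310.39 × 13.2025 = 4097.9 kN.

P_all ≈ 4100 kN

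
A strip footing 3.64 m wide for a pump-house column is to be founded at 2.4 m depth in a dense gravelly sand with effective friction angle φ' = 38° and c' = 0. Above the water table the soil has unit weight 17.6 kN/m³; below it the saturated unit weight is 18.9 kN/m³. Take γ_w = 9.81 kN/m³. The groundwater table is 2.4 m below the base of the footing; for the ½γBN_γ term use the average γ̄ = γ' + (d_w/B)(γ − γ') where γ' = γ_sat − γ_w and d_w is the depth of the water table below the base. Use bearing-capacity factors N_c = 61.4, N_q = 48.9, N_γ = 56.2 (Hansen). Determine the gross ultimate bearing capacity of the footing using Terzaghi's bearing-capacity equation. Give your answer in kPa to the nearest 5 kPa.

Overburden at base level: q = 17.6 × 2.4 = 42.24 kPa.
The water table is 2.4 m below the base (< B = 3.64 m), so the ½γBN_γ term uses γ̄ = γ' + (d_w/B)(γ − γ') = 9.09 + (2.4/3.64)(17.6 − 9.09) = 14.701 kN/m³.
Surcharge term q·N_q = 42.24 × 48.9 = 2065.5 kPa; self-weight term 0.5·γ·B·N_γ = 0.5 × 14.701 × 3.64 × 56.2 = 1503.7 kPa.
q_ult = 2065.5 + 1503.7 = 3569.2 kPa.

q_ult ≈ 3570 kPa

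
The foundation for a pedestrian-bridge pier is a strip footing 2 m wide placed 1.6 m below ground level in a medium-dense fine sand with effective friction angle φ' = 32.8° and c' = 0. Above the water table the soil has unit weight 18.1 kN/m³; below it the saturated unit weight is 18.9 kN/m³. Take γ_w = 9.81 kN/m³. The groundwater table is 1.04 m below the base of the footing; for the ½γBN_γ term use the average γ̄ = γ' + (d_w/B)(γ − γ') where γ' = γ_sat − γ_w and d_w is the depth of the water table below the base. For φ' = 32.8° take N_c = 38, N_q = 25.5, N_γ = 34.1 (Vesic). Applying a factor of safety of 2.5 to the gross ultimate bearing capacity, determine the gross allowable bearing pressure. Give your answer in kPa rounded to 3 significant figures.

q_all ≈ 483 kPa

Overburden at base level: q = 18.1 × 1.6 = 28.96 kPa.
The water table is 1.04 m below the base (< B = 2 m), so the ½γBN_γ term uses γ̄ = γ' + (d_w/B)(γ − γ') = 9.09 + (1.04/2)(18.1 − 9.09) = 13.775 kN/m³.
Surcharge term q·N_q = 28.96 × 25.5 = 738.48 kPa; self-weight term 0.5·γ·B·N_γ = 0.5 × 13.775 × 2 × 34.1 = 469.73 kPa.
q_ult = 738.48 + 469.73 = 1208.2 kPa.
q_all = q_ult / FS = 1208.2 / 2.5 = 483.29 kPa.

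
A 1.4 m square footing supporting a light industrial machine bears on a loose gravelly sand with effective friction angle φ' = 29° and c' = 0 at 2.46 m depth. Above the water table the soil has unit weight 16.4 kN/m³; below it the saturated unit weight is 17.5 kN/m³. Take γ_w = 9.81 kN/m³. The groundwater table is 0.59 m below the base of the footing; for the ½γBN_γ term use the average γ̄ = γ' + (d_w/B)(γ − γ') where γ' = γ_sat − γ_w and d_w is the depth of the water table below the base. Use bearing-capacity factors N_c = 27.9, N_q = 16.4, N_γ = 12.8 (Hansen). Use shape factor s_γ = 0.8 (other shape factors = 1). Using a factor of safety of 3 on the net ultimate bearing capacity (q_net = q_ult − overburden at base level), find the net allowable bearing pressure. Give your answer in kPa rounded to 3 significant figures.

Overburden at base level: q = 16.4 × 2.46 = 40.344 kPa.
The water table is 0.59 m below the base (< B = 1.4 m), so the ½γBN_γ term uses γ̄ = γ' + (d_w/B)(γ − γ') = 7.69 + (0.59/1.4)(16.4 − 7.69) = 11.361 kN/m³.
Surcharge term q·N_q = 40.344 × 16.4 = 661.64 kPa; self-weight term 0.5·γ·B·N_γ·s_γ = 0.5 × 11.361 × 1.4 × 12.8 × 0.8 = 81.433 kPa.
q_ult = 661.64 + 81.433 = 743.07 kPa.
q_net = 743.07 − 40.344 = 702.73 kPa.
q_all(net) = 702.73 / 3 = 234.24 kPa.

q_all(net) ≈ 234 kPa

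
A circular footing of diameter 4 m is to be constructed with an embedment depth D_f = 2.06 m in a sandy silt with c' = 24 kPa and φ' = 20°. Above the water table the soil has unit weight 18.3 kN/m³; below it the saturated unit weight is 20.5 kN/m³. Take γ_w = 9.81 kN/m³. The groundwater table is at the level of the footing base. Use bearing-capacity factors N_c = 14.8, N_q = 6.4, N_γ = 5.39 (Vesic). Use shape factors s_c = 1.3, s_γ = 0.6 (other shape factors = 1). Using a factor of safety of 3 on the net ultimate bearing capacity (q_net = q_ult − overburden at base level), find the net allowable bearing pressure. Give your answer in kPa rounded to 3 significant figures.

q = γ·D_f = 18.3 × 2.06 = 37.698 kPa.
For the ½γBN_γ term take γ' = 20.5 − 9.81 = 10.69 kN/m³ (soil below base is submerged).
c·N_c·s_c = 24 × 14.8 × 1.3 = 461.76 kPa
q·N_q = 37.698 × 6.4 = 241.27 kPa
0.5·γ·B·N_γ·s_γ = 0.5 × 10.69 × 4 × 5.39 × 0.6 = 69.143 kPa
q_ult = 461.76 + 241.27 + 69.143 = 772.17 kPa.
q_net = 772.17 − 37.698 = 734.47 kPa.
q_all(net) = 734.47 / 3 = 244.82 kPa.

q_all(net) ≈ 245 kPa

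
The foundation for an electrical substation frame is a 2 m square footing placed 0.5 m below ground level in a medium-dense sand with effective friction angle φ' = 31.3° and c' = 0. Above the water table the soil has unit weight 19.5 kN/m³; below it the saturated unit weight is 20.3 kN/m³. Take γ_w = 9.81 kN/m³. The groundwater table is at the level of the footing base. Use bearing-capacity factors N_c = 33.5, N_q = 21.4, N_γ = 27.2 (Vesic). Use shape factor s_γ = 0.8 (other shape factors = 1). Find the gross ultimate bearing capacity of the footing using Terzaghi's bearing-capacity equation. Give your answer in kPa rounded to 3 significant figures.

q_ult ≈ 437 kPa

q = γ·D_f = 19.5 × 0.5 = 9.75 kPa.
For the ½γBN_γ term take γ' = 20.3 − 9.81 = 10.49 kN/m³ (soil below base is submerged).
q·N_q = 9.75 × 21.4 = 208.65 kPa
0.5·γ·B·N_γ·s_γ = 0.5 × 10.49 × 2 × 27.2 × 0.8 = 228.26 kPa
q_ult = 208.65 + 228.26 = 436.91 kPa.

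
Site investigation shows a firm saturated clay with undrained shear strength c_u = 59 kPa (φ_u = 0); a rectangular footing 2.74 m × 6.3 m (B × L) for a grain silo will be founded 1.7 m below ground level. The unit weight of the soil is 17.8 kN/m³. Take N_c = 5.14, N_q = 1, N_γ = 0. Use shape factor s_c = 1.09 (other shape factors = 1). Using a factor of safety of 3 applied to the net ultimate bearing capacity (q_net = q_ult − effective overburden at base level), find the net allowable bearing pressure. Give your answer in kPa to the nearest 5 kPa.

Overburden at base level: q = 17.8 × 1.7 = 30.26 kPa.
Cohesion term c·N_c·s_c = 59 × 5.14 × 1.09 = 330.55 kPa; surcharge term q·N_q = 30.26 × 1 = 30.26 kPa.
q_ult = 330.55 + 30.26 = 360.81 kPa.
Net ultimate: q_net = 360.81 − 30.26 = 330.55 kPa.
q_all(net) = 330.55 / 3 = 110.18 kPa.

q_all(net) ≈ 110 kPa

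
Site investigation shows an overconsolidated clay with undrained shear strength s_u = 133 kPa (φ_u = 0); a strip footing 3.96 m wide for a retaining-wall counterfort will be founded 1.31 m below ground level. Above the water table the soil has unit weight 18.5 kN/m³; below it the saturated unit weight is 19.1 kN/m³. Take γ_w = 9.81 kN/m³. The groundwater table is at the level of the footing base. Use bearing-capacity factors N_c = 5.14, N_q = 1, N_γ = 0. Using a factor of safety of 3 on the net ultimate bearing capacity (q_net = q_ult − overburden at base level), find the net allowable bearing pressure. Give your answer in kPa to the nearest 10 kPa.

q_all(net) ≈ 230 kPa

Overburden at base level: q = 18.5 × 1.31 = 24.235 kPa.
Cohesion term c·N_c = 133 × 5.14 = 683.62 kPa; surcharge term q·N_q = 24.235 × 1 = 24.235 kPa.
q_ult = 683.62 + 24.235 = 707.86 kPa.
q_net = 707.86 − 24.235 = 683.62 kPa.
q_all(net) = 683.62 / 3 = 227.87 kPa.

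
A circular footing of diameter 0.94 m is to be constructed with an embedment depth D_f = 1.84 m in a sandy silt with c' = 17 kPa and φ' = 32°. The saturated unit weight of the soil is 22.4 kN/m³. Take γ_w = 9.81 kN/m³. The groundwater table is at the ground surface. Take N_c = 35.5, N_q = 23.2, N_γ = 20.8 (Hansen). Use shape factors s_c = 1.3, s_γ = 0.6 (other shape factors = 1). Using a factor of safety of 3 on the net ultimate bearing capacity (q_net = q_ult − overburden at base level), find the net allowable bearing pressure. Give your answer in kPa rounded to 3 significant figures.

With the water table at the surface the whole profile is submerged: γ' = 22.4 − 9.81 = 12.59 kN/m³, so q = γ'·D_f = 23.166 kPa; the same γ' applies in the ½γBN_γ term.
q_ult = c·N_c·s_c + q·N_q + 0.5·γ·B·N_γ·s_γ
     = 17 × 35.5 × 1.3 + 23.166 × 23.2 + 0.5 × 12.59 × 0.94 × 20.8 × 0.6
     = 784.55 + 537.44 + 73.848 = 1395.8 kPa.
q_net = 1395.8 − 23.166 = 1372.7 kPa.
q_all(net) = 1372.7 / 3 = 457.56 kPa.

q_all(net) ≈ 458 kPa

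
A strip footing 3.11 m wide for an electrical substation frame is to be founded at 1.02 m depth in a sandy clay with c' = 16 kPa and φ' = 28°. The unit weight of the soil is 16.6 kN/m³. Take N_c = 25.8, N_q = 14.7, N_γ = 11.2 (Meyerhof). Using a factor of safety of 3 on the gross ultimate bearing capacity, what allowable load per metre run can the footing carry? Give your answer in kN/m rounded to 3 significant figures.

≈ 986 kN/m

q = γ·D_f = 16.6 × 1.02 = 16.932 kPa.
c·N_c = 16 × 25.8 = 412.8 kPa
q·N_q = 16.932 × 14.7 = 248.9 kPa
0.5·γ·B·N_γ = 0.5 × 16.6 × 3.11 × 11.2 = 289.11 kPa
q_ult = 412.8 + 248.9 + 289.11 = 950.81 kPa.
Gross allowable pressure q_all = 950.81 / 3 = 316.94 kPa.
Allowable wall load = q_all × B = 316.94 × 3.11 = 985.67 kN per metre run.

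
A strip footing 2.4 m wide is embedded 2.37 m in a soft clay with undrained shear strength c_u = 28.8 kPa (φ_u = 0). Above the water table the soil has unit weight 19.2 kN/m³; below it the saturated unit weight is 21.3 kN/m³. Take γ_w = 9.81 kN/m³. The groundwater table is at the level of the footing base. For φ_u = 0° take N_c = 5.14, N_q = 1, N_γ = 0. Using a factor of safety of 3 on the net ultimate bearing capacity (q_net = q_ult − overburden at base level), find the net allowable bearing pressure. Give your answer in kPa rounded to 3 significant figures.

q_all(net) ≈ 49.3 kPa

Overburden at base level: q = 19.2 × 2.37 = 45.504 kPa.
Cohesion term c·N_c = 28.8 × 5.14 = 148.03 kPa; surcharge term q·N_q = 45.504 × 1 = 45.504 kPa.
q_ult = 148.03 + 45.504 = 193.54 kPa.
q_net = 193.54 − 45.504 = 148.03 kPa.
q_all(net) = 148.03 / 3 = 49.344 kPa.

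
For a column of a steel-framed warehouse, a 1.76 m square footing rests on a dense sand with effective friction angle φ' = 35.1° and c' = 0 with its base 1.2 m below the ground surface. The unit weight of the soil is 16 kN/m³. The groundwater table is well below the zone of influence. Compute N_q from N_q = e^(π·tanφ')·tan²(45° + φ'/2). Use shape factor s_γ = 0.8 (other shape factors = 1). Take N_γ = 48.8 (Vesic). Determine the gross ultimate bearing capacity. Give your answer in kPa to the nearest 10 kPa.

tan35.1° = 0.7028, so N_q = e^(π×0.7028)·tan²(62.55°) = 9.097 × 3.706 = 33.71.
Overburden at base level: q = 16 × 1.2 = 19.2 kPa.
Surcharge term q·N_q = 19.2 × 33.713 = 647.29 kPa; self-weight term 0.5·γ·B·N_γ·s_γ = 0.5 × 16 × 1.76 × 48.8 × 0.8 = 549.68 kPa.
q_ult = 647.29 + 549.68 = 1197 kPa.

q_ult ≈ 1200 kPa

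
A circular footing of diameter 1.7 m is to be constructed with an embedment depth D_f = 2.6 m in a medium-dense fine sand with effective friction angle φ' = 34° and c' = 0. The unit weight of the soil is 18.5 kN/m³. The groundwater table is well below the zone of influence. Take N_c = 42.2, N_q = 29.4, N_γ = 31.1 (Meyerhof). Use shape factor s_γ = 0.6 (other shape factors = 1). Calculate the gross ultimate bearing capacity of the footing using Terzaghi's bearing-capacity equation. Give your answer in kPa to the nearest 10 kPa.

q = γ·D_f = 18.5 × 2.6 = 48.1 kPa.
q·N_q = 48.1 × 29.4 = 1414.1 kPa
0.5·γ·B·N_γ·s_γ = 0.5 × 18.5 × 1.7 × 31.1 × 0.6 = 293.43 kPa
q_ult = 1414.1 + 293.43 = 1707.6 kPa.

q_ult ≈ 1710 kPa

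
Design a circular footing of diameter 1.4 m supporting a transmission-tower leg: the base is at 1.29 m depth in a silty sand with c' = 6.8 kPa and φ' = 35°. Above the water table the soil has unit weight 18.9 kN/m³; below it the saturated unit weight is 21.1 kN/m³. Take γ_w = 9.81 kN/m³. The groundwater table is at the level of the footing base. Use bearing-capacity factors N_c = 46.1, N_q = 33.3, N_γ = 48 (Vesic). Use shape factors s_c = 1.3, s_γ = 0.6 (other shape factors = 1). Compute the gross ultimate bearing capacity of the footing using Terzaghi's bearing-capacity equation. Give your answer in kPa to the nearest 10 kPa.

q = γ·D_f = 18.9 × 1.29 = 24.381 kPa.
For the ½γBN_γ term take γ' = 21.1 − 9.81 = 11.29 kN/m³ (soil below base is submerged).
c·N_c·s_c = 6.8 × 46.1 × 1.3 = 407.52 kPa
q·N_q = 24.381 × 33.3 = 811.89 kPa
0.5·γ·B·N_γ·s_γ = 0.5 × 11.29 × 1.4 × 48 × 0.6 = 227.61 kPa
q_ult = 407.52 + 811.89 + 227.61 = 1447 kPa.

q_ult ≈ 1450 kPa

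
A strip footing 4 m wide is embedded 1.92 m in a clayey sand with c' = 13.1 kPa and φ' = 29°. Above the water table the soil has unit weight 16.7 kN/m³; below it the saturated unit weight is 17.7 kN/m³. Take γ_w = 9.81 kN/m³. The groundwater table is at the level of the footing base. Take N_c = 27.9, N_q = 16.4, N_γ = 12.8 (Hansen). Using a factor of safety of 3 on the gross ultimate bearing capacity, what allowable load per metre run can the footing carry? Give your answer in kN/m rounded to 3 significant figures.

≈ 1460 kN/m

Overburden at base level: q = 16.7 × 1.92 = 32.064 kPa.
Below the base the soil is submerged, so the ½γBN_γ term uses γ' = 17.7 − 9.81 = 7.89 kN/m³.
Cohesion term c·N_c = 13.1 × 27.9 = 365.49 kPa; surcharge term q·N_q = 32.064 × 16.4 = 525.85 kPa; self-weight term 0.5·γ·B·N_γ = 0.5 × 7.89 × 4 × 12.8 = 201.98 kPa.
q_ult = 365.49 + 525.85 + 201.98 = 1093.3 kPa.
Gross allowable pressure q_all = 1093.3 / 3 = 364.44 kPa.
Allowable wall load = q_all × B = 364.44 × 4 = 1457.8 kN per metre run.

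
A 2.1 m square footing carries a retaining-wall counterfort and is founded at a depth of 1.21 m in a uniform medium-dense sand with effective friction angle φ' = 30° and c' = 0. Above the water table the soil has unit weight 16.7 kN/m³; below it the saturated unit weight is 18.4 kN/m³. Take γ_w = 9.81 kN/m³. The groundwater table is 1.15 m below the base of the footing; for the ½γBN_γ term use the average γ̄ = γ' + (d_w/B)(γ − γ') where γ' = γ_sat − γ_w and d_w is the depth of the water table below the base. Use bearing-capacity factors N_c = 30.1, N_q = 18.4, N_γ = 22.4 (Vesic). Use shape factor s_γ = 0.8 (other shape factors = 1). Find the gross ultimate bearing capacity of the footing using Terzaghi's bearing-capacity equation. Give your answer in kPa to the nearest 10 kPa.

Overburden at base level: q = 16.7 × 1.21 = 20.207 kPa.
The water table is 1.15 m below the base (< B = 2.1 m), so the ½γBN_γ term uses γ̄ = γ' + (d_w/B)(γ − γ') = 8.59 + (1.15/2.1)(16.7 − 8.59) = 13.031 kN/m³.
Surcharge term q·N_q = 20.207 × 18.4 = 371.81 kPa; self-weight term 0.5·γ·B·N_γ·s_γ = 0.5 × 13.031 × 2.1 × 22.4 × 0.8 = 245.19 kPa.
q_ult = 371.81 + 245.19 = 617 kPa.

q_ult ≈ 620 kPa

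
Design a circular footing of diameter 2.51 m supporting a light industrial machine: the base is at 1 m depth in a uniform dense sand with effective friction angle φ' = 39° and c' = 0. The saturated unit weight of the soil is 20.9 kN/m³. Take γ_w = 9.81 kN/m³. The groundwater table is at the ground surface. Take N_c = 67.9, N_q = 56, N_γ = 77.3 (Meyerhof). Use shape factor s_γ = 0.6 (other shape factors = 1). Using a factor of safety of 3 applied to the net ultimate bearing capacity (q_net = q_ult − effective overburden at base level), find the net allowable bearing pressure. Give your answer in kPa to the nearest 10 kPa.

γ' = 20.9 − 9.81 = 11.09 kN/m³ (submerged throughout). q = 11.09 × 1 = 11.09 kPa; the same γ' applies in the ½γBN_γ term.
q·N_q = 11.09 × 56 = 621.04 kPa
0.5·γ·B·N_γ·s_γ = 0.5 × 11.09 × 2.51 × 77.3 × 0.6 = 645.51 kPa
q_ult = 621.04 + 645.51 = 1266.6 kPa.
Net ultimate: q_net = 1266.6 − 11.09 = 1255.5 kPa.
q_all(net) = 1255.5 / 3 = 418.49 kPa.

q_all(net) ≈ 420 kPa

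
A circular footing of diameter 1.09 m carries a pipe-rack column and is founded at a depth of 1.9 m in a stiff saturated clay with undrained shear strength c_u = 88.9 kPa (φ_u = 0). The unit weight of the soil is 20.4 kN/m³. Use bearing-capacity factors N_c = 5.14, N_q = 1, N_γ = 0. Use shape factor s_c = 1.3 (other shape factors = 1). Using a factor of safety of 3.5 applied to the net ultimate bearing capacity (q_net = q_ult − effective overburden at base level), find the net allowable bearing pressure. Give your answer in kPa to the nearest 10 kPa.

q_all(net) ≈ 170 kPa

Effective surcharge at the founding depth q = γ·D_f = 20.4 × 1.9 = 38.76 kPa.
q_ult = c·N_c·s_c + q·N_q
     = 88.9 × 5.14 × 1.3 + 38.76 × 1
     = 594.03 + 38.76 = 632.79 kPa.
Net ultimate: q_net = 632.79 − 38.76 = 594.03 kPa.
q_all(net) = 594.03 / 3.5 = 169.72 kPa.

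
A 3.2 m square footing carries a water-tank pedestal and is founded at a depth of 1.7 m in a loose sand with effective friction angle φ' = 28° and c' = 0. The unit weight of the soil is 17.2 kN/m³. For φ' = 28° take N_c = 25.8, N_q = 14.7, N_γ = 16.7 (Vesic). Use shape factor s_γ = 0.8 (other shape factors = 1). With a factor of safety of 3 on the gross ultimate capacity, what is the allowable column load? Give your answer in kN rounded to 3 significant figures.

P_all ≈ 2720 kN

Overburden at base level: q = 17.2 × 1.7 = 29.24 kPa.
Surcharge term q·N_q = 29.24 × 14.7 = 429.83 kPa; self-weight term 0.5·γ·B·N_γ·s_γ = 0.5 × 17.2 × 3.2 × 16.7 × 0.8 = 367.67 kPa.
q_ult = 429.83 + 367.67 = 797.5 kPa.
Gross allowable pressure q_all = 797.5 / 3 = 265.83 kPa.
Footing area = 10.24 m², so allowable column load = 265.83 × 10.24 = 2722.1 kN.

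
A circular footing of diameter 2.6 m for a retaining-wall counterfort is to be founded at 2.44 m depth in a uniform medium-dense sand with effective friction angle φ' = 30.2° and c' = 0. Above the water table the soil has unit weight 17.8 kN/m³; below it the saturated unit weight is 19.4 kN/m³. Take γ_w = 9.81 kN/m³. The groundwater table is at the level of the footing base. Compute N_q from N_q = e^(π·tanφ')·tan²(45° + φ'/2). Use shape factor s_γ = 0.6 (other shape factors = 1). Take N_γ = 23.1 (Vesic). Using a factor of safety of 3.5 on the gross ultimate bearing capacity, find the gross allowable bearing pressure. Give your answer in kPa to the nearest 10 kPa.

q_all ≈ 280 kPa

N_q = e^(π·tan30.2°)·tan²(60.1°) = 18.82.
Effective surcharge at the founding depth q = γ·D_f = 17.8 × 2.44 = 43.432 kPa.
The water table coincides with the base, so in the self-weight term γ → γ' = 9.59 kN/m³.
q_ult = q·N_q + 0.5·γ·B·N_γ·s_γ
     = 43.432 × 18.824 + 0.5 × 9.59 × 2.6 × 23.1 × 0.6
     = 817.56 + 172.79 = 990.36 kPa.
q_all = 990.36 / 3.5 = 282.96 kPa.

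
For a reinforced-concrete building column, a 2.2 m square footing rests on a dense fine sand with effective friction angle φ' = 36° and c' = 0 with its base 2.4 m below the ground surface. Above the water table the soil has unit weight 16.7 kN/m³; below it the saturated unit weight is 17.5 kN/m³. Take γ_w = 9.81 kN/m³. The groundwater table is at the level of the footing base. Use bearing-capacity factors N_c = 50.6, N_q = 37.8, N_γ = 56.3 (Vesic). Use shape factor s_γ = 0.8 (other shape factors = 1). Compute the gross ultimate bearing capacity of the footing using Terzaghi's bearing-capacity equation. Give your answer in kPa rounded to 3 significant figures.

Overburden at base level: q = 16.7 × 2.4 = 40.08 kPa.
Below the base the soil is submerged, so the ½γBN_γ term uses γ' = 17.5 − 9.81 = 7.69 kN/m³.
Surcharge term q·N_q = 40.08 × 37.8 = 1515 kPa; self-weight term 0.5·γ·B·N_γ·s_γ = 0.5 × 7.69 × 2.2 × 56.3 × 0.8 = 380.99 kPa.
q_ult = 1515 + 380.99 = 1896 kPa.

q_ult ≈ 1900 kPa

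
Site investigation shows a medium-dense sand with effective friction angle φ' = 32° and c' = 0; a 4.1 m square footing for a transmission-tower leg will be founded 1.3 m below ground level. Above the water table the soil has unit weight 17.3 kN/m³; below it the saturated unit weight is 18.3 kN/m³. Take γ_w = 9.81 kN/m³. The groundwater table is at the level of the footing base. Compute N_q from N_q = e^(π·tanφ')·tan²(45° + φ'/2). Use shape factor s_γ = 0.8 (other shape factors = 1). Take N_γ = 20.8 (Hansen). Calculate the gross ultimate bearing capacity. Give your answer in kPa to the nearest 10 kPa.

q_ult ≈ 810 kPa

tan32° = 0.6249, so N_q = e^(π×0.6249)·tan²(61°) = 7.121 × 3.255 = 23.18.
q = γ·D_f = 17.3 × 1.3 = 22.49 kPa.
For the ½γBN_γ term take γ' = 18.3 − 9.81 = 8.49 kN/m³ (soil below base is submerged).
q·N_q = 22.49 × 23.177 = 521.25 kPa
0.5·γ·B·N_γ·s_γ = 0.5 × 8.49 × 4.1 × 20.8 × 0.8 = 289.61 kPa
q_ult = 521.25 + 289.61 = 810.86 kPa.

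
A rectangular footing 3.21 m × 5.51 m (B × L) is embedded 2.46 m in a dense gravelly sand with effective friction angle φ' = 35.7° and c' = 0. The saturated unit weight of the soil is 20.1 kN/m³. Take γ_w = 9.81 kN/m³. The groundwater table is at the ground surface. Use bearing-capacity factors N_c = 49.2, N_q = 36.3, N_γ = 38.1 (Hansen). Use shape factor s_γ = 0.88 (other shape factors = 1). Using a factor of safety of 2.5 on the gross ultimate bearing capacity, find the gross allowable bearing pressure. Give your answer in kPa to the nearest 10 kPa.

q_all ≈ 590 kPa

Water table at ground surface, so effective unit weight γ' = 20.1 − 9.81 = 10.29 kN/m³ is used throughout; overburden q = 10.29 × 2.46 = 25.313 kPa; the same γ' applies in the ½γBN_γ term.
Surcharge term q·N_q = 25.313 × 36.3 = 918.88 kPa; self-weight term 0.5·γ·B·N_γ·s_γ = 0.5 × 10.29 × 3.21 × 38.1 × 0.88 = 553.73 kPa.
q_ult = 918.88 + 553.73 = 1472.6 kPa.
q_all = 1472.6 / 2.5 = 589.04 kPa.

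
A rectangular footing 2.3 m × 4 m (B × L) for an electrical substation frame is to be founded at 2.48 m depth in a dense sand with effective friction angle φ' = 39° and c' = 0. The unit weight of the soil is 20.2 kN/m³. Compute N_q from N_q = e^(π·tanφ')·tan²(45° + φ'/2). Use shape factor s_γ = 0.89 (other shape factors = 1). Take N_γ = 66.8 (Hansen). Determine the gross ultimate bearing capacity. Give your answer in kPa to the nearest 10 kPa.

q_ult ≈ 4180 kPa

tan39° = 0.8098, so N_q = e^(π×0.8098)·tan²(64.5°) = 12.731 × 4.395 = 55.96.
Effective surcharge at the founding depth q = γ·D_f = 20.2 × 2.48 = 50.096 kPa.
q_ult = q·N_q + 0.5·γ·B·N_γ·s_γ
     = 50.096 × 55.957 + 0.5 × 20.2 × 2.3 × 66.8 × 0.89
     = 2803.2 + 1381.1 = 4184.3 kPa.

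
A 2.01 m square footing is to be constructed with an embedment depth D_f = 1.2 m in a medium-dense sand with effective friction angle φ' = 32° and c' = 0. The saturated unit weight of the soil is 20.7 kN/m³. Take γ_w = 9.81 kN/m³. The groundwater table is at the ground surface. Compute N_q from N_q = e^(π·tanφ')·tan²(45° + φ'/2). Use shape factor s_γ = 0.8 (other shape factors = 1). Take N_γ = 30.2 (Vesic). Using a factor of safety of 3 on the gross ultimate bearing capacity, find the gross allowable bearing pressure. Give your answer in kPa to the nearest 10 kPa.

q_all ≈ 190 kPa

N_q = e^(π·tan32°)·tan²(61°) = 23.18.
γ' = 20.7 − 9.81 = 10.89 kN/m³ (submerged throughout). q = 10.89 × 1.2 = 13.068 kPa; the same γ' applies in the ½γBN_γ term.
q·N_q = 13.068 × 23.177 = 302.87 kPa
0.5·γ·B·N_γ·s_γ = 0.5 × 10.89 × 2.01 × 30.2 × 0.8 = 264.42 kPa
q_ult = 302.87 + 264.42 = 567.29 kPa.
q_all = 567.29 / 3 = 189.1 kPa.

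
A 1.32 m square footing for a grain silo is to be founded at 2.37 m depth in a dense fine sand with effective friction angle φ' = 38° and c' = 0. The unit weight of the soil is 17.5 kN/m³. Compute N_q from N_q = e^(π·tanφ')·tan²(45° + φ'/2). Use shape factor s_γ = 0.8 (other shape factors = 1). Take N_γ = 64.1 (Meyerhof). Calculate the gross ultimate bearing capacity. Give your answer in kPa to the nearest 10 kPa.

q_ult ≈ 2620 kPa

tan38° = 0.7813, so N_q = e^(π×0.7813)·tan²(64°) = 11.64 × 4.204 = 48.93.
q = γ·D_f = 17.5 × 2.37 = 41.475 kPa.
q·N_q = 41.475 × 48.933 = 2029.5 kPa
0.5·γ·B·N_γ·s_γ = 0.5 × 17.5 × 1.32 × 64.1 × 0.8 = 592.28 kPa
q_ult = 2029.5 + 592.28 = 2621.8 kPa.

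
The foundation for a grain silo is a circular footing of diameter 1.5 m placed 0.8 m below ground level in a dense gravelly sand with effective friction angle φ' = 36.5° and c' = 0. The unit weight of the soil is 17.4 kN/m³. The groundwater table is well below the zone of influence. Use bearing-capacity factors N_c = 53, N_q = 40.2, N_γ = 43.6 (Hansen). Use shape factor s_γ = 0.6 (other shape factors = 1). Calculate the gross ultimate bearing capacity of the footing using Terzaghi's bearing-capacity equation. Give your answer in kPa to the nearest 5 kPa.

q_ult ≈ 900 kPa

q = γ·D_f = 17.4 × 0.8 = 13.92 kPa.
q·N_q = 13.92 × 40.2 = 559.58 kPa
0.5·γ·B·N_γ·s_γ = 0.5 × 17.4 × 1.5 × 43.6 × 0.6 = 341.39 kPa
q_ult = 559.58 + 341.39 = 900.97 kPa.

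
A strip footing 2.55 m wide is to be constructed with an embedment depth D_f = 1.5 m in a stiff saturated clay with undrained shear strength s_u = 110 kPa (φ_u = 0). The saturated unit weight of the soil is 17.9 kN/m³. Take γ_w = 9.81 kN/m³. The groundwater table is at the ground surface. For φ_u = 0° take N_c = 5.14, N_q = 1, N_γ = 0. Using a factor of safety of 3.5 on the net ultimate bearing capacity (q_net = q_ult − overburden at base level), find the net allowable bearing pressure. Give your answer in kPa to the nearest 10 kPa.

Water table at ground surface, so effective unit weight γ' = 17.9 − 9.81 = 8.09 kN/m³ is used throughout; overburden q = 8.09 × 1.5 = 12.135 kPa.
Cohesion term c·N_c = 110 × 5.14 = 565.4 kPa; surcharge term q·N_q = 12.135 × 1 = 12.135 kPa.
q_ult = 565.4 + 12.135 = 577.53 kPa.
q_net = 577.53 − 12.135 = 565.4 kPa.
q_all(net) = 565.4 / 3.5 = 161.54 kPa.

q_all(net) ≈ 160 kPa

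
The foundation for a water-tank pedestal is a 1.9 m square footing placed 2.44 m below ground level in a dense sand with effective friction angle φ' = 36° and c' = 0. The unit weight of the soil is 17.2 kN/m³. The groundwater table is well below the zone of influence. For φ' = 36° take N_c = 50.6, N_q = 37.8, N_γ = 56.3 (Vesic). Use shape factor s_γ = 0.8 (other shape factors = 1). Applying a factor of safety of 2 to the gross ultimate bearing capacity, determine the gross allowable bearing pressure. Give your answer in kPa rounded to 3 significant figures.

q_all ≈ 1160 kPa

q = γ·D_f = 17.2 × 2.44 = 41.968 kPa.
q·N_q = 41.968 × 37.8 = 1586.4 kPa
0.5·γ·B·N_γ·s_γ = 0.5 × 17.2 × 1.9 × 56.3 × 0.8 = 735.95 kPa
q_ult = 1586.4 + 735.95 = 2322.3 kPa.
q_all = q_ult / FS = 2322.3 / 2 = 1161.2 kPa.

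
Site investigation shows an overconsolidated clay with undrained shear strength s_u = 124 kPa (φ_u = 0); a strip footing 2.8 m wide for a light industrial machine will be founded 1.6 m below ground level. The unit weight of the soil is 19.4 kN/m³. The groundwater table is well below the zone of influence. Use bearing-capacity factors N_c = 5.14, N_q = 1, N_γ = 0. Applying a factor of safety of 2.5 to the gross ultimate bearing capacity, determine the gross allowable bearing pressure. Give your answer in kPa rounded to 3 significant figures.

Overburden at base level: q = 19.4 × 1.6 = 31.04 kPa.
Cohesion term c·N_c = 124 × 5.14 = 637.36 kPa; surcharge term q·N_q = 31.04 × 1 = 31.04 kPa.
q_ult = 637.36 + 31.04 = 668.4 kPa.
q_all = q_ult / FS = 668.4 / 2.5 = 267.36 kPa.

q_all ≈ 267 kPa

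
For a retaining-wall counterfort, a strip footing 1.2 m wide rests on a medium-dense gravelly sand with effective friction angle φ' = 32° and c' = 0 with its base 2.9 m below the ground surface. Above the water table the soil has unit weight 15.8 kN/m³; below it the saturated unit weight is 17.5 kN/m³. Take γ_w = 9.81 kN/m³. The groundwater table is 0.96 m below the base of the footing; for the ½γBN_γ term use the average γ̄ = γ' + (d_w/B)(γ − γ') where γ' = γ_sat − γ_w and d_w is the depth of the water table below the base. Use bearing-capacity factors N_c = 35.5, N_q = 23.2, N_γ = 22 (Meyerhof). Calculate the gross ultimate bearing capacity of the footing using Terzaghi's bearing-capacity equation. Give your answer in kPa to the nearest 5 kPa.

q = γ·D_f = 15.8 × 2.9 = 45.82 kPa.
γ' = 7.69 kN/m³; averaging over the depth B below the base, γ̄ = γ' + (d_w/B)(γ − γ') = 14.178 kN/m³.
q·N_q = 45.82 × 23.2 = 1063 kPa
0.5·γ·B·N_γ = 0.5 × 14.178 × 1.2 × 22 = 187.15 kPa
q_ult = 1063 + 187.15 = 1250.2 kPa.

q_ult ≈ 1250 kPa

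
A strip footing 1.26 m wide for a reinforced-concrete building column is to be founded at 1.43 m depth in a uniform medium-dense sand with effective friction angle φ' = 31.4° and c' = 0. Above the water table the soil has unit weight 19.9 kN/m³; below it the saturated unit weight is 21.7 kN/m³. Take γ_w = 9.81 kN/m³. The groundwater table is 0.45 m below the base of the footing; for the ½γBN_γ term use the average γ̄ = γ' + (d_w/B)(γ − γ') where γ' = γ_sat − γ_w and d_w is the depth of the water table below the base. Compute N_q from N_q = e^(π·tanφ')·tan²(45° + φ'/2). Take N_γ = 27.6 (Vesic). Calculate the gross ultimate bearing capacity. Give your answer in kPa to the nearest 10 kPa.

q_ult ≈ 870 kPa

tan31.4° = 0.6104, so N_q = e^(π×0.6104)·tan²(60.7°) = 6.805 × 3.175 = 21.61.
Overburden at base level: q = 19.9 × 1.43 = 28.457 kPa.
The water table is 0.45 m below the base (< B = 1.26 m), so the ½γBN_γ term uses γ̄ = γ' + (d_w/B)(γ − γ') = 11.89 + (0.45/1.26)(19.9 − 11.89) = 14.751 kN/m³.
Surcharge term q·N_q = 28.457 × 21.608 = 614.91 kPa; self-weight term 0.5·γ·B·N_γ = 0.5 × 14.751 × 1.26 × 27.6 = 256.49 kPa.
q_ult = 614.91 + 256.49 = 871.4 kPa.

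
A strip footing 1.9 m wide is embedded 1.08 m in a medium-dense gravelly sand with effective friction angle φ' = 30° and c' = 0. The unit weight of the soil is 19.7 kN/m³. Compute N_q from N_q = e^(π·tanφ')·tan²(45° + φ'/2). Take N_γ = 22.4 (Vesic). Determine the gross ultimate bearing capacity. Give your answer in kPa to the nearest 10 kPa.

q_ult ≈ 810 kPa

tan30° = 0.5774, so N_q = e^(π×0.5774)·tan²(60°) = 6.134 × 3.0 = 18.4.
q = γ·D_f = 19.7 × 1.08 = 21.276 kPa.
q·N_q = 21.276 × 18.401 = 391.5 kPa
0.5·γ·B·N_γ = 0.5 × 19.7 × 1.9 × 22.4 = 419.22 kPa
q_ult = 391.5 + 419.22 = 810.72 kPa.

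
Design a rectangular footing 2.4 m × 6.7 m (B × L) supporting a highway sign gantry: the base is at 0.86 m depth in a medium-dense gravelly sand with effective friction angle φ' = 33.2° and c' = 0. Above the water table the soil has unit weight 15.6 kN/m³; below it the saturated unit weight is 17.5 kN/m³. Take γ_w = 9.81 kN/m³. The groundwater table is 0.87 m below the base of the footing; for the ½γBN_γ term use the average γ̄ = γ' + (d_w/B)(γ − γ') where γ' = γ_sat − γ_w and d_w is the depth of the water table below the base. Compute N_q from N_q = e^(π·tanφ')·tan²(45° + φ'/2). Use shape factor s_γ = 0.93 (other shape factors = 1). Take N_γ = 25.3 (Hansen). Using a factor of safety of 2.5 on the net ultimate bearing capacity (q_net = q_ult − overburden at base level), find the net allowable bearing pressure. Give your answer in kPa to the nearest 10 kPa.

N_q = e^(π·tan33.2°)·tan²(61.6°) = 26.72.
Overburden at base level: q = 15.6 × 0.86 = 13.416 kPa.
The water table is 0.87 m below the base (< B = 2.4 m), so the ½γBN_γ term uses γ̄ = γ' + (d_w/B)(γ − γ') = 7.69 + (0.87/2.4)(15.6 − 7.69) = 10.557 kN/m³.
Surcharge term q·N_q = 13.416 × 26.725 = 358.54 kPa; self-weight term 0.5·γ·B·N_γ·s_γ = 0.5 × 10.557 × 2.4 × 25.3 × 0.93 = 298.09 kPa.
q_ult = 358.54 + 298.09 = 656.62 kPa.
q_net = 656.62 − 13.416 = 643.21 kPa.
q_all(net) = 643.21 / 2.5 = 257.28 kPa.

q_all(net) ≈ 260 kPa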